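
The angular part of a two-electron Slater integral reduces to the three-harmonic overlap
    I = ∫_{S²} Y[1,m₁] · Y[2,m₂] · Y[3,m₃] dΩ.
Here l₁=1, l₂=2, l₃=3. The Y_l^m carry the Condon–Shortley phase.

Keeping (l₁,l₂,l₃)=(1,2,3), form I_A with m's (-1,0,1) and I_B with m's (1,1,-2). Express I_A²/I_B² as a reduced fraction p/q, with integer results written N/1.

Same 1,2,3: normalisation and zero-m 3j drop out of the ratio.
A: Δ: 0! 2! 4! / 7! → 1/105; sum: t=0:+1/8 = 1/8; 3j²(1 2 3; -1 0 1) = Δ·Π!·Σ² = 2/35  (sign +1)
B: Δ: 0! 2! 4! / 7! → 1/105; sum: t=0:+1/12 = 1/12; 3j²(1 2 3; 1 1 -2) = Δ·Π!·Σ² = 2/21  (sign -1)
I_A²/I_B² = (2/35)/(2/21) = 3/5

3/5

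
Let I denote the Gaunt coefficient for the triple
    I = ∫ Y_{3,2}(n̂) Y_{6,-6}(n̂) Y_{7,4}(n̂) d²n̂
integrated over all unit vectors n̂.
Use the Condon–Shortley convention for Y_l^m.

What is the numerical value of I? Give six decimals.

-0.073059

Rules hold: Σm=0, L=16 even, 3≤7≤9.
N = 7·13·15 = 1365
Δ = 2!·4!·10!/17! = 1/2042040
Racah Σ t=0..2: t=0:+1/207360 t=1:−1/57600 t=2:+1/207360 = -1/129600
⇒ 3j(3 6 7; 0 0 0)² = 168/12155, sgn +1
Racah Σ t=0..0: t=0:+1/43545600 = 1/43545600
⇒ 3j(3 6 7; 2 -6 4)² = 11/3094, sgn -1
4πI² = N·(3j₀)²·(3jₘ)² = 252/3757
I = -1·√(0.0670748/4π) = -0.07305917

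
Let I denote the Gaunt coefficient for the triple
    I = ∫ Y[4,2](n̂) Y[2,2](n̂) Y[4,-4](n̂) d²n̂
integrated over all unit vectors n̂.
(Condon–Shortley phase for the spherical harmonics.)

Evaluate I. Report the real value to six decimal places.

Checks pass: Σm=0; 10 even; l₃=4∈[2,6].
(2·4+1)(2·2+1)(2·4+1) = 405
Δ: 2! 6! 2! / 11! → 1/13860
sum: t=0:+1/192 t=1:−1/36 t=2:+1/192 = -5/288
3j²(4 2 4; 0 0 0) = Δ·Π!·Σ² = 20/693  (sign -1)
sum: t=2:+1/2880 = 1/2880
3j²(4 2 4; 2 2 -4) = Δ·Π!·Σ² = 2/165  (sign +1)
combine: 4πI² = 405·20/693·2/165 = 120/847
take √, sign -1: I = -0.10618031

-0.106180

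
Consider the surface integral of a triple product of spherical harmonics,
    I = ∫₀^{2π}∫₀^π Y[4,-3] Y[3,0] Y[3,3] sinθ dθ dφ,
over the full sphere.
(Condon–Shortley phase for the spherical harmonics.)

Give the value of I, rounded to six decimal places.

Rules hold: Σm=0, L=10 even, 1≤3≤7.
N = 9·7·7 = 441
Δ = 4!·4!·2!/11! = 1/34650
Racah Σ t=1..3: t=1:−1/72 t=2:+1/16 t=3:−1/72 = 5/144
⇒ 3j(4 3 3; 0 0 0)² = 2/77, sgn -1
Racah Σ t=3..3: t=3:−1/288 = -1/288
⇒ 3j(4 3 3; -3 0 3)² = 1/22, sgn -1
4πI² = N·(3j₀)²·(3jₘ)² = 63/121
I = +1·√(0.520661/4π) = 0.20355073

0.203551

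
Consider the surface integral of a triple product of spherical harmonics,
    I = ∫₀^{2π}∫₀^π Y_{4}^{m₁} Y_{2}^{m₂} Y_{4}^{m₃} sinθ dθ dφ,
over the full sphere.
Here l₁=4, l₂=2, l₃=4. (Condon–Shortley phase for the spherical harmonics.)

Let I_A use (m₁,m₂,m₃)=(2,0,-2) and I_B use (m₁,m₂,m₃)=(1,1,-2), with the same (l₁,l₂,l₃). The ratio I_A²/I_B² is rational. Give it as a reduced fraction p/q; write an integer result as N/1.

l's match ⇒ only the (l;m) 3-j factors differ between A and B.
A: triangle coeff Δ(4,2,4) = 1/13860; Σ_t [0,2]: t=0:+1/192 t=1:−1/120 t=2:+1/2880 = -1/360; (3j)²=16/3465 [(4 2 4; 2 0 -2)], sign=-1
B: triangle coeff Δ(4,2,4) = 1/13860; Σ_t [1,2]: t=1:−1/96 t=2:+1/240 = -1/160; (3j)²=27/1540 [(4 2 4; 1 1 -2)], sign=-1
I_A²/I_B² = (16/3465)/(27/1540) = 64/243

64/243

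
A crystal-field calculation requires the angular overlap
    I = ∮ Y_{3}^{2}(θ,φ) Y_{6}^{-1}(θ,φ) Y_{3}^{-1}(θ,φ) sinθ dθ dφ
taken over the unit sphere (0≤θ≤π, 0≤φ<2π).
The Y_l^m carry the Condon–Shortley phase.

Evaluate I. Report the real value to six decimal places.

Rules hold: Σm=0, L=12 even, 3≤3≤9.
N = 7·13·7 = 637
Δ = 6!·0!·6!/13! = 1/12012
Racah Σ t=3..3: t=3:−1/1296 = -1/1296
⇒ 3j(3 6 3; 0 0 0)² = 100/3003, sgn +1
Racah Σ t=1..1: t=1:−1/5760 = -1/5760
⇒ 3j(3 6 3; 2 -1 -1)² = 5/572, sgn -1
4πI² = N·(3j₀)²·(3jₘ)² = 875/4719
I = -1·√(0.185421/4π) = -0.12147142

-0.121471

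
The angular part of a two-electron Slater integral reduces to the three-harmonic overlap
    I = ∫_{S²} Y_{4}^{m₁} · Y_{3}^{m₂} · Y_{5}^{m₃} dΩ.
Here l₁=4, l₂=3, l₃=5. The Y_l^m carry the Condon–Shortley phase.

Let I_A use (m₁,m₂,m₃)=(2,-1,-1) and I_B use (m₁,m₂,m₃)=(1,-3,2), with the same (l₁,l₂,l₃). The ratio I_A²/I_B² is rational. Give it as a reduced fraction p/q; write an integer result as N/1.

1849/5250

l's match ⇒ only the (l;m) 3-j factors differ between A and B.
A: triangle coeff Δ(4,3,5) = 1/180180; Σ_t [0,2]: t=0:+1/384 t=1:−1/720 t=2:+1/34560 = 43/34560; (3j)²=1849/180180 [(4 3 5; 2 -1 -1)], sign=+1
B: triangle coeff Δ(4,3,5) = 1/180180; Σ_t [0,0]: t=0:+1/1728 = 1/1728; (3j)²=25/858 [(4 3 5; 1 -3 2)], sign=-1
I_A²/I_B² = (1849/180180)/(25/858) = 1849/5250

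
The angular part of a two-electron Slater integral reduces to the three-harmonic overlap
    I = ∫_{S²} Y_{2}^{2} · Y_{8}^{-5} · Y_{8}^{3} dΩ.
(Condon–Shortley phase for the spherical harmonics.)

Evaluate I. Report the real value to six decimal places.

0.151411

Rules hold: Σm=0, L=18 even, 6≤8≤10.
N = 5·17·17 = 1445
Δ = 2!·2!·14!/19! = 1/348840
Racah Σ t=0..2: t=0:+1/116121600 t=1:−1/25401600 t=2:+1/116121600 = -1/45158400
⇒ 3j(2 8 8; 0 0 0)² = 24/1615, sgn -1
Racah Σ t=0..0: t=0:+1/958003200 = 1/958003200
⇒ 3j(2 8 8; 2 -5 3)² = 13/969, sgn -1
4πI² = N·(3j₀)²·(3jₘ)² = 104/361
I = +1·√(0.288089/4π) = 0.15141125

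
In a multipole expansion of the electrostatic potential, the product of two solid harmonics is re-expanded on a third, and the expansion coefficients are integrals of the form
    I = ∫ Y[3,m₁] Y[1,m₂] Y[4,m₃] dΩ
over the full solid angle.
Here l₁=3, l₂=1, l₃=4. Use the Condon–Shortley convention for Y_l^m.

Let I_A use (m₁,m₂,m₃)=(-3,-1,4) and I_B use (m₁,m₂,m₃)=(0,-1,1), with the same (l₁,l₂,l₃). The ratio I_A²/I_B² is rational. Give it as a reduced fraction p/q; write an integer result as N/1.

l's match ⇒ only the (l;m) 3-j factors differ between A and B.
A: triangle coeff Δ(3,1,4) = 1/252; Σ_t [0,0]: t=0:+1/1440 = 1/1440; (3j)²=1/9 [(3 1 4; -3 -1 4)], sign=+1
B: triangle coeff Δ(3,1,4) = 1/252; Σ_t [0,0]: t=0:+1/72 = 1/72; (3j)²=5/126 [(3 1 4; 0 -1 1)], sign=-1
I_A²/I_B² = (1/9)/(5/126) = 14/5

14/5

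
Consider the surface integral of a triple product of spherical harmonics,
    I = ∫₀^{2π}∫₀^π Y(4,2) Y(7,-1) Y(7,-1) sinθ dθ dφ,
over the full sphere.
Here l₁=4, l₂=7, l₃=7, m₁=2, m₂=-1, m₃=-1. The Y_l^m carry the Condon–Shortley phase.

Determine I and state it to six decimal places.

m-sum 0 ✓  L=18 even ✓  3≤7≤11 ✓
Π(2lᵢ+1) = 9×15×15 = 2025
triangle coeff Δ(4,7,7) = 1/58198140
Σ_t [0,4]: t=0:+1/17418240 t=1:−1/622080 t=2:+1/230400 t=3:−1/622080 t=4:+1/17418240 = 1/806400
(3j)²=2268/230945 [(4 7 7; 0 0 0)], sign=-1
Σ_t [0,2]: t=0:+1/1658880 t=1:−1/518400 t=2:+1/1658880 = -1/1382400
(3j)²=504/46189 [(4 7 7; 2 -1 -1)], sign=-1
⇒ 4πI² = 462944160/2133423721
I = (+1)√(462944160/2133423721/(4π)) = 0.13140770

0.131408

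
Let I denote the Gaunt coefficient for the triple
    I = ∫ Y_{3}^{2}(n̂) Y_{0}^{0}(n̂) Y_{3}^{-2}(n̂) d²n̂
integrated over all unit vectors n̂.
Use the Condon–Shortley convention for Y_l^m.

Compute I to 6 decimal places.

Rules hold: Σm=0, L=6 even, 3≤3≤3.
N = 7·1·7 = 49
Δ = 0!·6!·0!/7! = 1/7
Racah Σ t=0..0: t=0:+1/36 = 1/36
⇒ 3j(3 0 3; 0 0 0)² = 1/7, sgn -1
Racah Σ t=0..0: t=0:+1/120 = 1/120
⇒ 3j(3 0 3; 2 0 -2)² = 1/7, sgn -1
4πI² = N·(3j₀)²·(3jₘ)² = 1/1
I = +1·√(1/4π) = 0.28209479

0.282095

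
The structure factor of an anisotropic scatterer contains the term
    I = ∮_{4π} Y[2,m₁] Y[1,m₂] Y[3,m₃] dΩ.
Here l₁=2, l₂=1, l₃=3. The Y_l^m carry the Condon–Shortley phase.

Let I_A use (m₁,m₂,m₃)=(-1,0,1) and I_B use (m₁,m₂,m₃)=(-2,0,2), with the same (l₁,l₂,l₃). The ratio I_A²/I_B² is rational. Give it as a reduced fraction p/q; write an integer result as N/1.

8/5

Same 2,1,3: normalisation and zero-m 3j drop out of the ratio.
A: Δ: 0! 4! 2! / 7! → 1/105; sum: t=0:+1/6 = 1/6; 3j²(2 1 3; -1 0 1) = Δ·Π!·Σ² = 8/105  (sign +1)
B: Δ: 0! 4! 2! / 7! → 1/105; sum: t=0:+1/24 = 1/24; 3j²(2 1 3; -2 0 2) = Δ·Π!·Σ² = 1/21  (sign -1)
I_A²/I_B² = (8/105)/(1/21) = 8/5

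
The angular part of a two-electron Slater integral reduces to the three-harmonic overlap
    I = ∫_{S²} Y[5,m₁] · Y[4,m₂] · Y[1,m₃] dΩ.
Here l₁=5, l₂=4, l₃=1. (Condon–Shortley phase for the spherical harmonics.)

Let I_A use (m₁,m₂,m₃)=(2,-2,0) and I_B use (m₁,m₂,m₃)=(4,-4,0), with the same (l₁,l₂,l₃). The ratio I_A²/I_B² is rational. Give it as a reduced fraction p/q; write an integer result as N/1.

7/3

l's match ⇒ only the (l;m) 3-j factors differ between A and B.
A: triangle coeff Δ(5,4,1) = 1/495; Σ_t [2,2]: t=2:+1/1440 = 1/1440; (3j)²=7/165 [(5 4 1; 2 -2 0)], sign=-1
B: triangle coeff Δ(5,4,1) = 1/495; Σ_t [0,0]: t=0:+1/40320 = 1/40320; (3j)²=1/55 [(5 4 1; 4 -4 0)], sign=-1
I_A²/I_B² = (7/165)/(1/55) = 7/3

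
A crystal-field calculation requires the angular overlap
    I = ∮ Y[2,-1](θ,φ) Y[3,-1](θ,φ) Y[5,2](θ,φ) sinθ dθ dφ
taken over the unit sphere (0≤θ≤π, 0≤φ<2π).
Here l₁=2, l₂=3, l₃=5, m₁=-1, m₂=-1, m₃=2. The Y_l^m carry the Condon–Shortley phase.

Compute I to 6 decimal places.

m-sum 0 ✓  L=10 even ✓  1≤5≤5 ✓
Π(2lᵢ+1) = 5×7×11 = 385
triangle coeff Δ(2,3,5) = 1/2310
Σ_t [0,0]: t=0:+1/144 = 1/144
(3j)²=10/231 [(2 3 5; 0 0 0)], sign=-1
Σ_t [0,0]: t=0:+1/288 = 1/288
(3j)²=1/22 [(2 3 5; -1 -1 2)], sign=-1
⇒ 4πI² = 25/33
I = (+1)√(25/33/(4π)) = 0.24553200

0.245532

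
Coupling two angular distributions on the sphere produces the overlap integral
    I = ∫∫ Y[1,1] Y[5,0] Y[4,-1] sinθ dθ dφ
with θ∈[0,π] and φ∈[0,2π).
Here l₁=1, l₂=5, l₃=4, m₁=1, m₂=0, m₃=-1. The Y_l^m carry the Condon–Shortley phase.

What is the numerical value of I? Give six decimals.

m-sum 0 ✓  L=10 even ✓  4≤4≤6 ✓
Π(2lᵢ+1) = 3×11×9 = 297
triangle coeff Δ(1,5,4) = 1/495
Σ_t [1,1]: t=1:−1/576 = -1/576
(3j)²=5/99 [(1 5 4; 0 0 0)], sign=-1
Σ_t [0,0]: t=0:+1/1440 = 1/1440
(3j)²=2/99 [(1 5 4; 1 0 -1)], sign=-1
⇒ 4πI² = 10/33
I = (+1)√(10/33/(4π)) = 0.15528807

0.155288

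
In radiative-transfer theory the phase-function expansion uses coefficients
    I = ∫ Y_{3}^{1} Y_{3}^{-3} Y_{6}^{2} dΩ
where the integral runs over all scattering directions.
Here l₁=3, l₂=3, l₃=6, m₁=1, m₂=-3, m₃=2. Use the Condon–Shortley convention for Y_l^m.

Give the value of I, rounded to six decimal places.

0.062728

m-sum 0 ✓  L=12 even ✓  0≤6≤6 ✓
Π(2lᵢ+1) = 7×7×13 = 637
triangle coeff Δ(3,3,6) = 1/12012
Σ_t [0,0]: t=0:+1/1296 = 1/1296
(3j)²=100/3003 [(3 3 6; 0 0 0)], sign=+1
Σ_t [0,0]: t=0:+1/34560 = 1/34560
(3j)²=1/429 [(3 3 6; 1 -3 2)], sign=+1
⇒ 4πI² = 700/14157
I = (+1)√(700/14157/(4π)) = 0.06272757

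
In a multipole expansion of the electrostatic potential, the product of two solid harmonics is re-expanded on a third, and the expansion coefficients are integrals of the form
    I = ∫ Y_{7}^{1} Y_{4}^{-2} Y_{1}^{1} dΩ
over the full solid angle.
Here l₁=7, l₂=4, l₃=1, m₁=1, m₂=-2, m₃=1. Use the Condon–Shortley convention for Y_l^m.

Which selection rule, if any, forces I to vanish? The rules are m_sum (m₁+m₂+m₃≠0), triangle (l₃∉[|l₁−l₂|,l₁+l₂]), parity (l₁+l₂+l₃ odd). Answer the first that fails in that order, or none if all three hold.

triangle

Σmᵢ = 0  ✓
l₃∈[|l₁−l₂|,l₁+l₂]=[3,11], have l₃=1  ✗
Σlᵢ = 12 ⇒ even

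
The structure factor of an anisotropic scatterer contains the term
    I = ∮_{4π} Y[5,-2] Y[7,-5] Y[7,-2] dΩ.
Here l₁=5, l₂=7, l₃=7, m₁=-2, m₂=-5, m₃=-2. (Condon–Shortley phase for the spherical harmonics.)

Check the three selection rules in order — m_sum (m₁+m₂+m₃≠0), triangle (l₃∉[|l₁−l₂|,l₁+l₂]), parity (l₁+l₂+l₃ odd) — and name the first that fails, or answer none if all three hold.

m_sum

Σmᵢ = -9  ✗
l₃∈[|l₁−l₂|,l₁+l₂]=[2,12], have l₃=7
Σlᵢ = 19 ⇒ odd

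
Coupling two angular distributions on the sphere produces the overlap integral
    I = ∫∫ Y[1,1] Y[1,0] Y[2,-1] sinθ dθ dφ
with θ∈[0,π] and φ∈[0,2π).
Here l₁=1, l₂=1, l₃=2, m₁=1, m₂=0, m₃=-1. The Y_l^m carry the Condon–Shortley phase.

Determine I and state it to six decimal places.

m-sum 0 ✓  L=4 even ✓  0≤2≤2 ✓
Π(2lᵢ+1) = 3×3×5 = 45
triangle coeff Δ(1,1,2) = 1/30
Σ_t [0,0]: t=0:+1/1 = 1/1
(3j)²=2/15 [(1 1 2; 0 0 0)], sign=+1
Σ_t [0,0]: t=0:+1/2 = 1/2
(3j)²=1/10 [(1 1 2; 1 0 -1)], sign=-1
⇒ 4πI² = 3/5
I = (-1)√(3/5/(4π)) = -0.21850969

-0.218510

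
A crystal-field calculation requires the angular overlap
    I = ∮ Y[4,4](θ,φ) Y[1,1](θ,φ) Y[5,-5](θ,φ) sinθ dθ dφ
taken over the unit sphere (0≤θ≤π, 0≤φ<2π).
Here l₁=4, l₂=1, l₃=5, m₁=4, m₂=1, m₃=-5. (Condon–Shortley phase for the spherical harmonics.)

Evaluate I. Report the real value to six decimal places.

-0.329416

Checks pass: Σm=0; 10 even; l₃=5∈[3,5].
(2·4+1)(2·1+1)(2·5+1) = 297
Δ: 0! 8! 2! / 11! → 1/495
sum: t=0:+1/576 = 1/576
3j²(4 1 5; 0 0 0) = Δ·Π!·Σ² = 5/99  (sign -1)
sum: t=0:+1/80640 = 1/80640
3j²(4 1 5; 4 1 -5) = Δ·Π!·Σ² = 1/11  (sign +1)
combine: 4πI² = 297·5/99·1/11 = 15/11
take √, sign -1: I = -0.32941575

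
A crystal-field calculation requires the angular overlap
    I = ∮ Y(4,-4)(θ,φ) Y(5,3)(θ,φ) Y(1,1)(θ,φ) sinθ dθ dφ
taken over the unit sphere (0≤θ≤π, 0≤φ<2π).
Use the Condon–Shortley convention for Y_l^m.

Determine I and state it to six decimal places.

Checks pass: Σm=0; 10 even; l₃=1∈[1,9].
(2·4+1)(2·5+1)(2·1+1) = 297
Δ: 8! 0! 2! / 11! → 1/495
sum: t=4:+1/576 = 1/576
3j²(4 5 1; 0 0 0) = Δ·Π!·Σ² = 5/99  (sign -1)
sum: t=8:+1/80640 = 1/80640
3j²(4 5 1; -4 3 1) = Δ·Π!·Σ² = 1/495  (sign +1)
combine: 4πI² = 297·5/99·1/495 = 1/33
take √, sign -1: I = -0.04910640

-0.049106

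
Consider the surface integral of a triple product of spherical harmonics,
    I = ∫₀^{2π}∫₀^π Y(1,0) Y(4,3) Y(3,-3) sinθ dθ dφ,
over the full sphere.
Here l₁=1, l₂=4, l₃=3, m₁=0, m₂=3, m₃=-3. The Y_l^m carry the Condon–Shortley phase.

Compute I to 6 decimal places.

Rules hold: Σm=0, L=8 even, 3≤3≤5.
N = 3·9·7 = 189
Δ = 2!·0!·6!/9! = 1/252
Racah Σ t=1..1: t=1:−1/36 = -1/36
⇒ 3j(1 4 3; 0 0 0)² = 4/63, sgn +1
Racah Σ t=1..1: t=1:−1/720 = -1/720
⇒ 3j(1 4 3; 0 3 -3)² = 1/36, sgn -1
4πI² = N·(3j₀)²·(3jₘ)² = 1/3
I = -1·√(0.333333/4π) = -0.16286750

-0.162868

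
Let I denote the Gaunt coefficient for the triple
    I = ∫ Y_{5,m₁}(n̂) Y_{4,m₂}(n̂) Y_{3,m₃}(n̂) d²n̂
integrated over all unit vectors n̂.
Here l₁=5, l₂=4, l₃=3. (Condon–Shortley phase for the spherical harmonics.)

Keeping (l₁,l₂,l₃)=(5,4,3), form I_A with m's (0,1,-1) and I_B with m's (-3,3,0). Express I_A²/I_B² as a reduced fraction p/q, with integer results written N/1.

Same 5,4,3: normalisation and zero-m 3j drop out of the ratio.
A: Δ: 6! 4! 2! / 13! → 1/180180; sum: t=3:−1/288 t=4:+1/288 t=5:−1/5760 = -1/5760; 3j²(5 4 3; 0 1 -1) = Δ·Π!·Σ² = 1/12012  (sign -1)
B: Δ: 6! 4! 2! / 13! → 1/180180; sum: t=5:−1/1440 t=6:+1/2880 = -1/2880; 3j²(5 4 3; -3 3 0) = Δ·Π!·Σ² = 7/715  (sign +1)
I_A²/I_B² = (1/12012)/(7/715) = 5/588

5/588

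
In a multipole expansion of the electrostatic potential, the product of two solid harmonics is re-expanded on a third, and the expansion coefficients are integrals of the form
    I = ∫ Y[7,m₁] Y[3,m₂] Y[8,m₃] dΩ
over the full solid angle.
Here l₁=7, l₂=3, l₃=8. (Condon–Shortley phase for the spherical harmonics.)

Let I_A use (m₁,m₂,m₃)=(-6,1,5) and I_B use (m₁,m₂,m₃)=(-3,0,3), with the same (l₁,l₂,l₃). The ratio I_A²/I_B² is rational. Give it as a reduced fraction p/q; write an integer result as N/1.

86528/4455

Same 7,3,8: normalisation and zero-m 3j drop out of the ratio.
A: Δ: 2! 12! 4! / 19! → 1/5290740; sum: t=1:−1/2874009600 t=2:+1/319334400 = 1/359251200; 3j²(7 3 8; -6 1 5) = Δ·Π!·Σ² = 1664/101745  (sign -1)
B: Δ: 2! 12! 4! / 19! → 1/5290740; sum: t=0:+1/87091200 t=1:−1/8709120 t=2:+1/11612160 = -1/58060800; 3j²(7 3 8; -3 0 3) = Δ·Π!·Σ² = 99/117572  (sign +1)
I_A²/I_B² = (1664/101745)/(99/117572) = 86528/4455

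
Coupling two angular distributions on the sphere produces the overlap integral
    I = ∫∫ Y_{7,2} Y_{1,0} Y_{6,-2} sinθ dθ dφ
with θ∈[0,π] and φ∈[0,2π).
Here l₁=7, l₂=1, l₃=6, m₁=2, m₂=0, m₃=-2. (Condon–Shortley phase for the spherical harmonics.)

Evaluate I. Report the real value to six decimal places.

Checks pass: Σm=0; 14 even; l₃=6∈[6,8].
(2·7+1)(2·1+1)(2·6+1) = 585
Δ: 2! 12! 0! / 15! → 1/1365
sum: t=1:−1/518400 = -1/518400
3j²(7 1 6; 0 0 0) = Δ·Π!·Σ² = 7/195  (sign -1)
sum: t=1:−1/967680 = -1/967680
3j²(7 1 6; 2 0 -2) = Δ·Π!·Σ² = 3/91  (sign -1)
combine: 4πI² = 585·7/195·3/91 = 9/13
take √, sign +1: I = 0.23471705

0.234717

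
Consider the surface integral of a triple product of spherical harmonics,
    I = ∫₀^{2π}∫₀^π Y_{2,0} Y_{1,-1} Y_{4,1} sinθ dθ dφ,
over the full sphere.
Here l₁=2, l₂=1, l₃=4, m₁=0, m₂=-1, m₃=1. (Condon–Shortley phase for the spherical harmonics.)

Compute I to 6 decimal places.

0.000000

|2−1|≤4≤2+1 violated ⇒ I = 0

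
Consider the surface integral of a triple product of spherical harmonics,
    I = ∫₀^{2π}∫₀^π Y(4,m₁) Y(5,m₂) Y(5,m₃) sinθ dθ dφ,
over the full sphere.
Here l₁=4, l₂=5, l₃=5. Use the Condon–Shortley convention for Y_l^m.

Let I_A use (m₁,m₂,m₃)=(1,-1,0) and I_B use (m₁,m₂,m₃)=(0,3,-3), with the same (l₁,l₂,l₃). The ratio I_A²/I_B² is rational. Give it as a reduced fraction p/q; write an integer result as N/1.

Same 4,5,5: normalisation and zero-m 3j drop out of the ratio.
A: Δ: 4! 4! 6! / 15! → 1/3153150; sum: t=0:+1/6912 t=1:−1/864 t=2:+1/1152 t=3:−1/17280 = -7/34560; 3j²(4 5 5; 1 -1 0) = Δ·Π!·Σ² = 1/429  (sign +1)
B: Δ: 4! 4! 6! / 15! → 1/3153150; sum: t=2:+1/11520 t=3:−1/4320 t=4:+1/27648 = -1/9216; 3j²(4 5 5; 0 3 -3) = Δ·Π!·Σ² = 2/143  (sign -1)
I_A²/I_B² = (1/429)/(2/143) = 1/6

1/6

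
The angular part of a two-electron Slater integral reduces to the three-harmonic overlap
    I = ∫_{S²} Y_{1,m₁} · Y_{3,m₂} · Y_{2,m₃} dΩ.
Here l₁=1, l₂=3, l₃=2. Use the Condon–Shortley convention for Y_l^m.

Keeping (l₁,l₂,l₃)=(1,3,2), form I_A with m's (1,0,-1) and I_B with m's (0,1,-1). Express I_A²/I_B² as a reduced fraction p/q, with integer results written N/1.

3/8

Same 1,3,2: normalisation and zero-m 3j drop out of the ratio.
A: Δ: 2! 0! 4! / 7! → 1/105; sum: t=0:+1/12 = 1/12; 3j²(1 3 2; 1 0 -1) = Δ·Π!·Σ² = 1/35  (sign -1)
B: Δ: 2! 0! 4! / 7! → 1/105; sum: t=1:−1/6 = -1/6; 3j²(1 3 2; 0 1 -1) = Δ·Π!·Σ² = 8/105  (sign +1)
I_A²/I_B² = (1/35)/(8/105) = 3/8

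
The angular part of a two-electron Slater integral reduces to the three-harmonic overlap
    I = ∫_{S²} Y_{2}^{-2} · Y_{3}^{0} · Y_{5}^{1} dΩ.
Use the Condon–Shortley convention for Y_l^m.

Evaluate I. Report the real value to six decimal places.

0.000000

-2 + 0 + 1 = -1 ≠ 0: azimuthal integral kills it; I = 0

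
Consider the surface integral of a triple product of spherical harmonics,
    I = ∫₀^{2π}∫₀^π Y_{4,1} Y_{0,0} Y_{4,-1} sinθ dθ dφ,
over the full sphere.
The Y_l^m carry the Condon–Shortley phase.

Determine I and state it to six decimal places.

-0.282095

m-sum 0 ✓  L=8 even ✓  4≤4≤4 ✓
Π(2lᵢ+1) = 9×1×9 = 81
triangle coeff Δ(4,0,4) = 1/9
Σ_t [0,0]: t=0:+1/576 = 1/576
(3j)²=1/9 [(4 0 4; 0 0 0)], sign=+1
Σ_t [0,0]: t=0:+1/720 = 1/720
(3j)²=1/9 [(4 0 4; 1 0 -1)], sign=-1
⇒ 4πI² = 1/1
I = (-1)√(1/1/(4π)) = -0.28209479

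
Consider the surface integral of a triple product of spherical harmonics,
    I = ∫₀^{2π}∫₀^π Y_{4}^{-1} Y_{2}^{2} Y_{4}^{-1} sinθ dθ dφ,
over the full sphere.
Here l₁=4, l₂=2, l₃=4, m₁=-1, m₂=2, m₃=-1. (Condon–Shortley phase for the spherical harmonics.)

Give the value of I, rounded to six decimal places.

0.200662

Rules hold: Σm=0, L=10 even, 2≤4≤6.
N = 9·5·9 = 405
Δ = 2!·6!·2!/11! = 1/13860
Racah Σ t=0..2: t=0:+1/192 t=1:−1/36 t=2:+1/192 = -5/288
⇒ 3j(4 2 4; 0 0 0)² = 20/693, sgn -1
Racah Σ t=2..2: t=2:+1/144 = 1/144
⇒ 3j(4 2 4; -1 2 -1)² = 10/231, sgn -1
4πI² = N·(3j₀)²·(3jₘ)² = 3000/5929
I = +1·√(0.505988/4π) = 0.20066192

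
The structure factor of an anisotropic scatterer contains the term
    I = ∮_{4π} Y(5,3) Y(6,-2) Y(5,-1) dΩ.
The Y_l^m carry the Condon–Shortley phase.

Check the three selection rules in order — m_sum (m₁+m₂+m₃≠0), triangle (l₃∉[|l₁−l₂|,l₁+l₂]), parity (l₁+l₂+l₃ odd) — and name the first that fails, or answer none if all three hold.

none

Σmᵢ = 0  ✓
l₃∈[|l₁−l₂|,l₁+l₂]=[1,11], have l₃=5  ✓
Σlᵢ = 16 ⇒ even  ✓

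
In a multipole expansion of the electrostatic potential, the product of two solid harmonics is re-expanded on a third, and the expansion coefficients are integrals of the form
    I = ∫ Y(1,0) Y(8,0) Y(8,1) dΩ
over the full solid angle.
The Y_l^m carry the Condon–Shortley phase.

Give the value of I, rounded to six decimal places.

m-sum = 0 + 0 + 1 = 1 ≠ 0 ⇒ I = 0

0.000000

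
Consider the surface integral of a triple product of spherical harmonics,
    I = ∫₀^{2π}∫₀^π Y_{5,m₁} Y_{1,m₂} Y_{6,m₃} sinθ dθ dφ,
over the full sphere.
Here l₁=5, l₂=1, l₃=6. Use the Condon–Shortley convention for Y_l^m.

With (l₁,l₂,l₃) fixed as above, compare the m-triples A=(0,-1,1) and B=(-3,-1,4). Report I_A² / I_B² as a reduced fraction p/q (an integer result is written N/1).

7/15

Same 5,1,6: normalisation and zero-m 3j drop out of the ratio.
A: Δ: 0! 10! 2! / 13! → 1/858; sum: t=0:+1/28800 = 1/28800; 3j²(5 1 6; 0 -1 1) = Δ·Π!·Σ² = 7/286  (sign -1)
B: Δ: 0! 10! 2! / 13! → 1/858; sum: t=0:+1/161280 = 1/161280; 3j²(5 1 6; -3 -1 4) = Δ·Π!·Σ² = 15/286  (sign +1)
I_A²/I_B² = (7/286)/(15/286) = 7/15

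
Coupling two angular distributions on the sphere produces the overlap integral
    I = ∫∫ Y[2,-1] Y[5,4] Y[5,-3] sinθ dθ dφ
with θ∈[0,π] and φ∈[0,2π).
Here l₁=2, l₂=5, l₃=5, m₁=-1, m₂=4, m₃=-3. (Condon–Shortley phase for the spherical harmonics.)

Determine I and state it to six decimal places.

Checks pass: Σm=0; 12 even; l₃=5∈[3,7].
(2·2+1)(2·5+1)(2·5+1) = 605
Δ: 2! 2! 8! / 13! → 1/38610
sum: t=0:+1/2880 t=1:−1/576 t=2:+1/2880 = -1/960
3j²(2 5 5; 0 0 0) = Δ·Π!·Σ² = 10/429  (sign +1)
sum: t=1:−1/80640 t=2:+1/10080 = 1/11520
3j²(2 5 5; -1 4 -3) = Δ·Π!·Σ² = 49/1430  (sign +1)
combine: 4πI² = 605·10/429·49/1430 = 245/507
take √, sign +1: I = 0.19609844

0.196098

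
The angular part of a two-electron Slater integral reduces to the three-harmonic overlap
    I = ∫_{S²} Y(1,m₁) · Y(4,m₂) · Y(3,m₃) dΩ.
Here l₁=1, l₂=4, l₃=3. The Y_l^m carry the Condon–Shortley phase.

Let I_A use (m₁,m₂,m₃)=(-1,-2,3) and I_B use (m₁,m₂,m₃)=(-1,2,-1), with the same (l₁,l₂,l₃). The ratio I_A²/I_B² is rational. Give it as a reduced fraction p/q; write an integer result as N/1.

1/15

Same 1,4,3: normalisation and zero-m 3j drop out of the ratio.
A: Δ: 2! 0! 6! / 9! → 1/252; sum: t=2:+1/1440 = 1/1440; 3j²(1 4 3; -1 -2 3) = Δ·Π!·Σ² = 1/252  (sign +1)
B: Δ: 2! 0! 6! / 9! → 1/252; sum: t=2:+1/96 = 1/96; 3j²(1 4 3; -1 2 -1) = Δ·Π!·Σ² = 5/84  (sign +1)
I_A²/I_B² = (1/252)/(5/84) = 1/15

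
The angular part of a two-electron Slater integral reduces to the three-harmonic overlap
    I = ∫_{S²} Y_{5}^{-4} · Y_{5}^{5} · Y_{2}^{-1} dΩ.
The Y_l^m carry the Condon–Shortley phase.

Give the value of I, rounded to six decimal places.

-0.187924

Checks pass: Σm=0; 12 even; l₃=2∈[0,10].
(2·5+1)(2·5+1)(2·2+1) = 605
Δ: 8! 2! 2! / 13! → 1/38610
sum: t=3:−1/2880 t=4:+1/576 t=5:−1/2880 = 1/960
3j²(5 5 2; 0 0 0) = Δ·Π!·Σ² = 10/429  (sign +1)
sum: t=8:+1/80640 = 1/80640
3j²(5 5 2; -4 5 -1) = Δ·Π!·Σ² = 9/286  (sign -1)
combine: 4πI² = 605·10/429·9/286 = 75/169
take √, sign -1: I = -0.18792404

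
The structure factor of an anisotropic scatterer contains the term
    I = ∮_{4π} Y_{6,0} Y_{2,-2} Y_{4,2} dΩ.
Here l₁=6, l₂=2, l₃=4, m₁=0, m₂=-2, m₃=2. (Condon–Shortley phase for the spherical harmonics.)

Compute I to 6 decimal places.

m-sum 0 ✓  L=12 even ✓  4≤4≤8 ✓
Π(2lᵢ+1) = 13×5×9 = 585
triangle coeff Δ(6,2,4) = 1/6435
Σ_t [2,2]: t=2:+1/2304 = 1/2304
(3j)²=5/143 [(6 2 4; 0 0 0)], sign=+1
Σ_t [0,0]: t=0:+1/34560 = 1/34560
(3j)²=1/429 [(6 2 4; 0 -2 2)], sign=+1
⇒ 4πI² = 75/1573
I = (+1)√(75/1573/(4π)) = 0.06159725

0.061597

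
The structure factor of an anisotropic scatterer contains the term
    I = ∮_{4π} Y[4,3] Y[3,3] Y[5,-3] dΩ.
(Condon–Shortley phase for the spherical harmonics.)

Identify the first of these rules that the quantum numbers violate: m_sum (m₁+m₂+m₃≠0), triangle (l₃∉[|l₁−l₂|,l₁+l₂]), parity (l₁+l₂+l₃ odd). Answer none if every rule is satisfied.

Σmᵢ = 3  ✗
l₃∈[|l₁−l₂|,l₁+l₂]=[1,7], have l₃=5
Σlᵢ = 12 ⇒ even

m_sum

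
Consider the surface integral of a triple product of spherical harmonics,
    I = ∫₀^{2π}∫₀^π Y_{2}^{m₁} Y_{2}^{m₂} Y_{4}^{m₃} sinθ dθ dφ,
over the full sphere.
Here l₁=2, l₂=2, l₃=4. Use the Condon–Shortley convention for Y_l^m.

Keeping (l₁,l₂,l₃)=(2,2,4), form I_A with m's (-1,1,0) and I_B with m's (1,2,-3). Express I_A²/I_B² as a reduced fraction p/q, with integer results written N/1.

Shared (l₁,l₂,l₃)=(2,2,4): N and (l;000)² cancel in I_A²/I_B².
A: Δ = 0!·4!·4!/9! = 1/630; Racah Σ t=0..0: t=0:+1/36 = 1/36; ⇒ 3j(2 2 4; -1 1 0)² = 8/315, sgn +1
B: Δ = 0!·4!·4!/9! = 1/630; Racah Σ t=0..0: t=0:+1/144 = 1/144; ⇒ 3j(2 2 4; 1 2 -3)² = 1/18, sgn -1
I_A²/I_B² = (8/315)/(1/18) = 16/35

16/35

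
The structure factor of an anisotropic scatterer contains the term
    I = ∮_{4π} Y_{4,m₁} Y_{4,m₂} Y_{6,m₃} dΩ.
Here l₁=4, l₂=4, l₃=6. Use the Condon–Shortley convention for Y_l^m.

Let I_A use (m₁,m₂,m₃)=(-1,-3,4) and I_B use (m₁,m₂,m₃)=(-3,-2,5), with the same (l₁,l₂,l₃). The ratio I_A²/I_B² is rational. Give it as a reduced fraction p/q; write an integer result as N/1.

1/11

l's match ⇒ only the (l;m) 3-j factors differ between A and B.
A: triangle coeff Δ(4,4,6) = 1/1261260; Σ_t [0,1]: t=0:+1/28800 t=1:−1/34560 = 1/172800; (3j)²=1/1430 [(4 4 6; -1 -3 4)], sign=+1
B: triangle coeff Δ(4,4,6) = 1/1261260; Σ_t [1,2]: t=1:−1/86400 t=2:+1/172800 = -1/172800; (3j)²=1/130 [(4 4 6; -3 -2 5)], sign=+1
I_A²/I_B² = (1/1430)/(1/130) = 1/11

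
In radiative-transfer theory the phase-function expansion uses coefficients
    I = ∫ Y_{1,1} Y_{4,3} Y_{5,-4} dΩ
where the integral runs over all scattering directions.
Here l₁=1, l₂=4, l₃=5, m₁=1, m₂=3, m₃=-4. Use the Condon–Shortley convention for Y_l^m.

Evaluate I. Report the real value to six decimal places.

0.294638

Rules hold: Σm=0, L=10 even, 3≤5≤5.
N = 3·9·11 = 297
Δ = 0!·2!·8!/11! = 1/495
Racah Σ t=0..0: t=0:+1/576 = 1/576
⇒ 3j(1 4 5; 0 0 0)² = 5/99, sgn -1
Racah Σ t=0..0: t=0:+1/10080 = 1/10080
⇒ 3j(1 4 5; 1 3 -4)² = 4/55, sgn -1
4πI² = N·(3j₀)²·(3jₘ)² = 12/11
I = +1·√(1.09091/4π) = 0.29463840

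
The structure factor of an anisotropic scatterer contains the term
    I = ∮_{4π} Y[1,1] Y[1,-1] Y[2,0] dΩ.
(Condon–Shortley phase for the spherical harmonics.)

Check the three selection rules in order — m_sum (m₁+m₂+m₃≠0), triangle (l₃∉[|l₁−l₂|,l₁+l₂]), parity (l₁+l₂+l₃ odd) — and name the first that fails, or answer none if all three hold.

none

m₁+m₂+m₃ = 1 − 1 + 0 = 0  ✓
triangle: |1−1|=0 ≤ l₃=2 ≤ 1+1=2  ✓
parity: l₁+l₂+l₃ = 4 is even  ✓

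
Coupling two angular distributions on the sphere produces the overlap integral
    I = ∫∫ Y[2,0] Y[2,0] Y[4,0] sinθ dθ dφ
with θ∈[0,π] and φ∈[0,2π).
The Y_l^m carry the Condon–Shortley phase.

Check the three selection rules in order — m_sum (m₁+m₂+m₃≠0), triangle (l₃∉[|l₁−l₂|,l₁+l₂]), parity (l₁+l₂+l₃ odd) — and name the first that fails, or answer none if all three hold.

none

Σmᵢ = 0  ✓
l₃∈[|l₁−l₂|,l₁+l₂]=[0,4], have l₃=4  ✓
Σlᵢ = 8 ⇒ even  ✓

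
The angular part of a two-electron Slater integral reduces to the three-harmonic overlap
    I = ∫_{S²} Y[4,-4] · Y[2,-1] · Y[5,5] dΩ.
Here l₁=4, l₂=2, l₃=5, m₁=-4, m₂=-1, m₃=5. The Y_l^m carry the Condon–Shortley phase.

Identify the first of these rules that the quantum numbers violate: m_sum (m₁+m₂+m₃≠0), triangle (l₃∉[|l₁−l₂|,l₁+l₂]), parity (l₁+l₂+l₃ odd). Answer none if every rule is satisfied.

parity

azimuthal sum: -4 − 1 + 5 = 0  ✓
2 ≤ 5 ≤ 6 (triangle on l)  ✓
L = 4 + 2 + 5 = 11 (odd)  ✗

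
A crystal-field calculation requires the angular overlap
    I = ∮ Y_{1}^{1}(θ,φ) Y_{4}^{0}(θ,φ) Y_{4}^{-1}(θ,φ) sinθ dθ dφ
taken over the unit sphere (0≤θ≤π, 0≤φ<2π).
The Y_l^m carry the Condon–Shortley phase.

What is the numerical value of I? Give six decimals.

Σlᵢ=9 odd — θ-integrand is odd under cosθ→−cosθ; I=0

0.000000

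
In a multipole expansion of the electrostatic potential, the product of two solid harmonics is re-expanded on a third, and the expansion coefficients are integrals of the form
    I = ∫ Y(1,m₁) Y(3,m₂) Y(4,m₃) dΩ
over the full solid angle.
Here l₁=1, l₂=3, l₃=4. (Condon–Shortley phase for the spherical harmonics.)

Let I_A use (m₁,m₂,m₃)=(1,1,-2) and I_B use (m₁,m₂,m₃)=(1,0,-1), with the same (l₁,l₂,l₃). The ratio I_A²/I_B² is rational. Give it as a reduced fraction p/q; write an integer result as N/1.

3/2

Same 1,3,4: normalisation and zero-m 3j drop out of the ratio.
A: Δ: 0! 2! 6! / 9! → 1/252; sum: t=0:+1/96 = 1/96; 3j²(1 3 4; 1 1 -2) = Δ·Π!·Σ² = 5/84  (sign +1)
B: Δ: 0! 2! 6! / 9! → 1/252; sum: t=0:+1/72 = 1/72; 3j²(1 3 4; 1 0 -1) = Δ·Π!·Σ² = 5/126  (sign -1)
I_A²/I_B² = (5/84)/(5/126) = 3/2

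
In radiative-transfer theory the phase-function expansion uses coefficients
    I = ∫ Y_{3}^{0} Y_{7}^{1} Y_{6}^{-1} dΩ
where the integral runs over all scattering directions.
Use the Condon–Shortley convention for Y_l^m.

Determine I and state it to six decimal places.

Checks pass: Σm=0; 16 even; l₃=6∈[4,10].
(2·3+1)(2·7+1)(2·6+1) = 1365
Δ: 4! 2! 10! / 17! → 1/2042040
sum: t=1:−1/207360 t=2:+1/57600 t=3:−1/207360 = 1/129600
3j²(3 7 6; 0 0 0) = Δ·Π!·Σ² = 168/12155  (sign +1)
sum: t=1:−1/362880 t=2:+1/69120 t=3:−1/172800 = 43/7257600
3j²(3 7 6; 0 1 -1) = Δ·Π!·Σ² = 1849/170170  (sign -1)
combine: 4πI² = 1365·168/12155·1849/170170 = 465948/2272985
take √, sign -1: I = -0.12772194

-0.127722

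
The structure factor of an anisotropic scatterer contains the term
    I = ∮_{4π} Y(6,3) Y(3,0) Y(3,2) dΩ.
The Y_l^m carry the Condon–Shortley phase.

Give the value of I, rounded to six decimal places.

0.000000

m-sum = 3 + 0 + 2 = 5 ≠ 0 ⇒ I = 0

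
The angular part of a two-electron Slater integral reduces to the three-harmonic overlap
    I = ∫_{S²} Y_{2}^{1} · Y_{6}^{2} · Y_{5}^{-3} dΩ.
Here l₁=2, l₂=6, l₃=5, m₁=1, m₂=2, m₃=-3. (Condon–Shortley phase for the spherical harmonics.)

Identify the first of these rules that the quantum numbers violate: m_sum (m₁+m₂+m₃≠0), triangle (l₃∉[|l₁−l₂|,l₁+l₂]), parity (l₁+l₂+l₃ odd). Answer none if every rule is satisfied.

m₁+m₂+m₃ = 1 + 2 − 3 = 0  ✓
triangle: |2−6|=4 ≤ l₃=5 ≤ 2+6=8  ✓
parity: l₁+l₂+l₃ = 13 is odd  ✗

parity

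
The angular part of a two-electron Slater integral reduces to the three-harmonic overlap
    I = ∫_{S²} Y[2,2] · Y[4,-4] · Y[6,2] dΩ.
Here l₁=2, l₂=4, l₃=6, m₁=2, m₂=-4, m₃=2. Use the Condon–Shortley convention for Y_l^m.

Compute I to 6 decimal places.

0.015904

Rules hold: Σm=0, L=12 even, 2≤6≤6.
N = 5·9·13 = 585
Δ = 0!·4!·8!/13! = 1/6435
Racah Σ t=0..0: t=0:+1/2304 = 1/2304
⇒ 3j(2 4 6; 0 0 0)² = 5/143, sgn +1
Racah Σ t=0..0: t=0:+1/967680 = 1/967680
⇒ 3j(2 4 6; 2 -4 2)² = 1/6435, sgn +1
4πI² = N·(3j₀)²·(3jₘ)² = 5/1573
I = +1·√(0.00317864/4π) = 0.01590434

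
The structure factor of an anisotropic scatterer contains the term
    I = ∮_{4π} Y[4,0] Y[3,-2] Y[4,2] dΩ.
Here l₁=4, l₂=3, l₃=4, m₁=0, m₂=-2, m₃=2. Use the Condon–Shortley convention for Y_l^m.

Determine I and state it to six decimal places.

0.000000

l₁+l₂+l₃=11 is odd: 3j(l;000)=0 ⇒ I=0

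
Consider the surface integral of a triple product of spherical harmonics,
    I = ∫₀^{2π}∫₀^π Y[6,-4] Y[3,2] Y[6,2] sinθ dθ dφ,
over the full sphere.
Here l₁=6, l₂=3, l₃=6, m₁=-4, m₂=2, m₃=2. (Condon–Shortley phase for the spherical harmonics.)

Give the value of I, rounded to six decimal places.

0.000000

L=15 odd ⇒ parity kills the (l;000) factor ⇒ I = 0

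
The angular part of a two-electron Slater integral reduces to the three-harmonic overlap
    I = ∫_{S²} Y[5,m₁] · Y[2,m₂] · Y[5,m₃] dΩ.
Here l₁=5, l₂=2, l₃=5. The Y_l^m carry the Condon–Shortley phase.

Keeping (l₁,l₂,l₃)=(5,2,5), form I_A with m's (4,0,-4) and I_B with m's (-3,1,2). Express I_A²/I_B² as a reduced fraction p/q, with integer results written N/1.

Same 5,2,5: normalisation and zero-m 3j drop out of the ratio.
A: Δ: 2! 8! 2! / 13! → 1/38610; sum: t=0:+1/20160 t=1:−1/40320 = 1/40320; 3j²(5 2 5; 4 0 -4) = Δ·Π!·Σ² = 6/715  (sign -1)
B: Δ: 2! 8! 2! / 13! → 1/38610; sum: t=1:−1/10080 t=2:+1/2880 = 1/4032; 3j²(5 2 5; -3 1 2) = Δ·Π!·Σ² = 10/429  (sign -1)
I_A²/I_B² = (6/715)/(10/429) = 9/25

9/25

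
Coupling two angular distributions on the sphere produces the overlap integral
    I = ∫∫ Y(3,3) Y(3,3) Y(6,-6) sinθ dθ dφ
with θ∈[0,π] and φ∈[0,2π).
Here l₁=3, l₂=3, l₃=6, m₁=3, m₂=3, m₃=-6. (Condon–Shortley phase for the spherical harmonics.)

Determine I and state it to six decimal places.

0.360342

m-sum 0 ✓  L=12 even ✓  0≤6≤6 ✓
Π(2lᵢ+1) = 7×7×13 = 637
triangle coeff Δ(3,3,6) = 1/12012
Σ_t [0,0]: t=0:+1/1296 = 1/1296
(3j)²=100/3003 [(3 3 6; 0 0 0)], sign=+1
Σ_t [0,0]: t=0:+1/518400 = 1/518400
(3j)²=1/13 [(3 3 6; 3 3 -6)], sign=+1
⇒ 4πI² = 700/429
I = (+1)√(700/429/(4π)) = 0.36034246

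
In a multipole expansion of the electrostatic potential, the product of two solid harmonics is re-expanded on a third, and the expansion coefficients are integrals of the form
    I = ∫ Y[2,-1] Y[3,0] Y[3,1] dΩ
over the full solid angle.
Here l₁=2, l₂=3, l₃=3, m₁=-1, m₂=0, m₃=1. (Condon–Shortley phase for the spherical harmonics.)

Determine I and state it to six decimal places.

-0.059471

Rules hold: Σm=0, L=8 even, 1≤3≤5.
N = 5·7·7 = 245
Δ = 2!·2!·4!/9! = 1/3780
Racah Σ t=0..2: t=0:+1/24 t=1:−1/4 t=2:+1/24 = -1/6
⇒ 3j(2 3 3; 0 0 0)² = 4/105, sgn +1
Racah Σ t=1..2: t=1:−1/8 t=2:+1/12 = -1/24
⇒ 3j(2 3 3; -1 0 1)² = 1/210, sgn -1
4πI² = N·(3j₀)²·(3jₘ)² = 2/45
I = -1·√(0.0444444/4π) = -0.05947080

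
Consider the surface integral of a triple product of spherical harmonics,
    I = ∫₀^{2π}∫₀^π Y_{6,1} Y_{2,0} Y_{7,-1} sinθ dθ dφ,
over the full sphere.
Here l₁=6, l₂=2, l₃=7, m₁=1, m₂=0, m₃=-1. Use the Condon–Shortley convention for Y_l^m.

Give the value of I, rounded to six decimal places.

0.000000

l₁+l₂+l₃=15 is odd: 3j(l;000)=0 ⇒ I=0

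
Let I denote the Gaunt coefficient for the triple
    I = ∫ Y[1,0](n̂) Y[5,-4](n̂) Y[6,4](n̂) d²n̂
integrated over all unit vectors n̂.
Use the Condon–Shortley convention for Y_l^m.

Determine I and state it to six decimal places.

0.182727

m-sum 0 ✓  L=12 even ✓  4≤6≤6 ✓
Π(2lᵢ+1) = 3×11×13 = 429
triangle coeff Δ(1,5,6) = 1/858
Σ_t [0,0]: t=0:+1/14400 = 1/14400
(3j)²=6/143 [(1 5 6; 0 0 0)], sign=+1
Σ_t [0,0]: t=0:+1/362880 = 1/362880
(3j)²=10/429 [(1 5 6; 0 -4 4)], sign=+1
⇒ 4πI² = 60/143
I = (+1)√(60/143/(4π)) = 0.18272698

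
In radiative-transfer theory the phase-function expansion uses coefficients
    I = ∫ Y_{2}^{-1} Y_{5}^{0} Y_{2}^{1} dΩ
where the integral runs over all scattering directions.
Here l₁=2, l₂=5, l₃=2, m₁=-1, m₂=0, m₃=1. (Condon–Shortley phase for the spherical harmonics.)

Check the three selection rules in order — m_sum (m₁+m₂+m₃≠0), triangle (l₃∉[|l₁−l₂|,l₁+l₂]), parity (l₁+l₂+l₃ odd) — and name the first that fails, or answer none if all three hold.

triangle

Σmᵢ = 0  ✓
l₃∈[|l₁−l₂|,l₁+l₂]=[3,7], have l₃=2  ✗
Σlᵢ = 9 ⇒ odd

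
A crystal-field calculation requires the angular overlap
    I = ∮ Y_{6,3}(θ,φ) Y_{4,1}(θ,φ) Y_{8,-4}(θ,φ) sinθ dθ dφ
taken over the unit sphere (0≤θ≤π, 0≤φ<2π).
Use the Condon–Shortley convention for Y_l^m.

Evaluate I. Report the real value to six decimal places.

Rules hold: Σm=0, L=18 even, 2≤8≤10.
N = 13·9·17 = 1989
Δ = 2!·10!·6!/19! = 1/23279256
Racah Σ t=0..2: t=0:+1/1658880 t=1:−1/518400 t=2:+1/1658880 = -1/1382400
⇒ 3j(6 4 8; 0 0 0)² = 504/46189, sgn -1
Racah Σ t=0..2: t=0:+1/7257600 t=1:−1/3870720 t=2:+1/26127360 = -43/522547200
⇒ 3j(6 4 8; 3 1 -4)² = 1849/352716, sgn -1
4πI² = N·(3j₀)²·(3jₘ)² = 99846/877591
I = +1·√(0.113773/4π) = 0.09515121

0.095151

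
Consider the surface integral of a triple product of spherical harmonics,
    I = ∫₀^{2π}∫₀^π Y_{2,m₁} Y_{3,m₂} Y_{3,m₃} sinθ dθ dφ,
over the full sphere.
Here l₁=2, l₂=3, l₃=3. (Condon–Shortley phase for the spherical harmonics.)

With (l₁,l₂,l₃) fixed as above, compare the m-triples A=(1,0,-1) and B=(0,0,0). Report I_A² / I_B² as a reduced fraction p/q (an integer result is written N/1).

1/8

l's match ⇒ only the (l;m) 3-j factors differ between A and B.
A: triangle coeff Δ(2,3,3) = 1/3780; Σ_t [0,1]: t=0:+1/12 t=1:−1/8 = -1/24; (3j)²=1/210 [(2 3 3; 1 0 -1)], sign=-1
B: triangle coeff Δ(2,3,3) = 1/3780; Σ_t [0,2]: t=0:+1/24 t=1:−1/4 t=2:+1/24 = -1/6; (3j)²=4/105 [(2 3 3; 0 0 0)], sign=+1
I_A²/I_B² = (1/210)/(4/105) = 1/8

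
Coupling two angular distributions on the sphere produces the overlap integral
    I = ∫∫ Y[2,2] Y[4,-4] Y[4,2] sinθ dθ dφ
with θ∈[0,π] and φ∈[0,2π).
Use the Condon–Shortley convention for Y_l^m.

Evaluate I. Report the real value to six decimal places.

Checks pass: Σm=0; 10 even; l₃=4∈[2,6].
(2·2+1)(2·4+1)(2·4+1) = 405
Δ: 2! 2! 6! / 11! → 1/13860
sum: t=0:+1/192 t=1:−1/36 t=2:+1/192 = -5/288
3j²(2 4 4; 0 0 0) = Δ·Π!·Σ² = 20/693  (sign -1)
sum: t=0:+1/2880 = 1/2880
3j²(2 4 4; 2 -4 2) = Δ·Π!·Σ² = 2/165  (sign +1)
combine: 4πI² = 405·20/693·2/165 = 120/847
take √, sign -1: I = -0.10618031

-0.106180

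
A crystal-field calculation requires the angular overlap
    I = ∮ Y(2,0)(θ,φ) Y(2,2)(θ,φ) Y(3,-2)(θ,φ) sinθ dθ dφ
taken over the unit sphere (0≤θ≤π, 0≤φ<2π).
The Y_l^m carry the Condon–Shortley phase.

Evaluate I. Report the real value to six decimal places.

0.000000

L=7 odd ⇒ parity kills the (l;000) factor ⇒ I = 0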